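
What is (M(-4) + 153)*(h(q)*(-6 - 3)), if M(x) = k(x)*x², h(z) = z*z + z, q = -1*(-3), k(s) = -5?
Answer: -7884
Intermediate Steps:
q = 3
h(z) = z + z² (h(z) = z² + z = z + z²)
M(x) = -5*x²
(M(-4) + 153)*(h(q)*(-6 - 3)) = (-5*(-4)² + 153)*((3*(1 + 3))*(-6 - 3)) = (-5*16 + 153)*((3*4)*(-9)) = (-80 + 153)*(12*(-9)) = 73*(-108) = -7884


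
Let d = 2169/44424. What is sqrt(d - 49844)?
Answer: I*sqrt(303600702862)/2468 ≈ 223.26*I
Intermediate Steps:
d = 241/4936 (d = 2169*(1/44424) = 241/4936 ≈ 0.048825)
sqrt(d - 49844) = sqrt(241/4936 - 49844) = sqrt(-246029743/4936) = I*sqrt(303600702862)/2468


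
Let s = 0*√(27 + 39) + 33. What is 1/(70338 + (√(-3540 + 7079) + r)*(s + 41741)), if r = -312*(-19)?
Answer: 123853305/30676194422655068 - 20887*√3539/30676194422655068 ≈ 3.9969e-9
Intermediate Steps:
s = 33 (s = 0*√66 + 33 = 0 + 33 = 33)
r = 5928
1/(70338 + (√(-3540 + 7079) + r)*(s + 41741)) = 1/(70338 + (√(-3540 + 7079) + 5928)*(33 + 41741)) = 1/(70338 + (√3539 + 5928)*41774) = 1/(70338 + (5928 + √3539)*41774) = 1/(70338 + (247636272 + 41774*√3539)) = 1/(247706610 + 41774*√3539)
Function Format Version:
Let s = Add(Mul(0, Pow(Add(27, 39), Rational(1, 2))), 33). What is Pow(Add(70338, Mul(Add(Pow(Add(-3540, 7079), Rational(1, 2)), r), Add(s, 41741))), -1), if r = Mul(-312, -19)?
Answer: Add(Rational(123853305, 30676194422655068), Mul(Rational(-20887, 30676194422655068), Pow(3539, Rational(1, 2)))) ≈ 3.9969e-9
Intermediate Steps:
s = 33 (s = Add(Mul(0, Pow(66, Rational(1, 2))), 33) = Add(0, 33) = 33)
r = 5928
Pow(Add(70338, Mul(Add(Pow(Add(-3540, 7079), Rational(1, 2)), r), Add(s, 41741))), -1) = Pow(Add(70338, Mul(Add(Pow(Add(-3540, 7079), Rational(1, 2)), 5928), Add(33, 41741))), -1) = Pow(Add(70338, Mul(Add(Pow(3539, Rational(1, 2)), 5928), 41774)), -1) = Pow(Add(70338, Mul(Add(5928, Pow(3539, Rational(1, 2))), 41774)), -1) = Pow(Add(70338, Add(247636272, Mul(41774, Pow(3539, Rational(1, 2))))), -1) = Pow(Add(247706610, Mul(41774, Pow(3539, Rational(1, 2)))), -1)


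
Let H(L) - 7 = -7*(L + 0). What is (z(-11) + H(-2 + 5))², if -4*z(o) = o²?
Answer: 31329/16 ≈ 1958.1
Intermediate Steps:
H(L) = 7 - 7*L (H(L) = 7 - 7*(L + 0) = 7 - 7*L)
z(o) = -o²/4
(z(-11) + H(-2 + 5))² = (-¼*(-11)² + (7 - 7*(-2 + 5)))² = (-¼*121 + (7 - 7*3))² = (-121/4 + (7 - 21))² = (-121/4 - 14)² = (-177/4)² = 31329/16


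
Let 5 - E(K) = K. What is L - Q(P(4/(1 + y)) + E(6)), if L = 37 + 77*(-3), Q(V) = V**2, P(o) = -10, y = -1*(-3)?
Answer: -315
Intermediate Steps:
E(K) = 5 - K
y = 3
L = -194 (L = 37 - 231 = -194)
L - Q(P(4/(1 + y)) + E(6)) = -194 - (-10 + (5 - 1*6))**2 = -194 - (-10 + (5 - 6))**2 = -194 - (-10 - 1)**2 = -194 - 1*(-11)**2 = -194 - 1*121 = -194 - 121 = -315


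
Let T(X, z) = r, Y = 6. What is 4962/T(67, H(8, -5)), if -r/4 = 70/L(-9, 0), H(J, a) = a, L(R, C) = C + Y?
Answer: -7443/70 ≈ -106.33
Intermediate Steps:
L(R, C) = 6 + C (L(R, C) = C + 6 = 6 + C)
r = -140/3 (r = -280/(6 + 0) = -280/6 = -4*35/3 = -140/3 ≈ -46.667)
T(X, z) = -140/3
4962/T(67, H(8, -5)) = 4962/(-140/3) = 4962*(-3/140) = -7443/70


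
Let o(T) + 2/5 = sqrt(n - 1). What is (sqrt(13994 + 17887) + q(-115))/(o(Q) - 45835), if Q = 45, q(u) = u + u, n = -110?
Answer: (230 - sqrt(31881))/(229177/5 - I*sqrt(111)) ≈ 0.0011224 + 2.58e-7*I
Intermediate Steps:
q(u) = 2*u
o(T) = -2/5 + I*sqrt(111) (o(T) = -2/5 + sqrt(-110 - 1) = -2/5 + sqrt(-111) = -2/5 + I*sqrt(111))
(sqrt(13994 + 17887) + q(-115))/(o(Q) - 45835) = (sqrt(13994 + 17887) + 2*(-115))/((-2/5 + I*sqrt(111)) - 45835) = (sqrt(31881) - 230)/(-229177/5 + I*sqrt(111)) = (-230 + sqrt(31881))/(-229177/5 + I*sqrt(111))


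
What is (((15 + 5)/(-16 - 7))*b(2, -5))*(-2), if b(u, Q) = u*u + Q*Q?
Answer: 1160/23 ≈ 50.435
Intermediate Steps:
b(u, Q) = Q² + u² (b(u, Q) = u² + Q² = Q² + u²)
(((15 + 5)/(-16 - 7))*b(2, -5))*(-2) = (((15 + 5)/(-16 - 7))*((-5)² + 2²))*(-2) = ((20/(-23))*(25 + 4))*(-2) = ((20*(-1/23))*29)*(-2) = -20/23*29*(-2) = -580/23*(-2) = 1160/23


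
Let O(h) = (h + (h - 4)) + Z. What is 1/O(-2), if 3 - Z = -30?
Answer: 1/25 ≈ 0.040000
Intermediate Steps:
Z = 33 (Z = 3 - 1*(-30) = 3 + 30 = 33)
O(h) = 29 + 2*h (O(h) = (h + (h - 4)) + 33 = (h + (-4 + h)) + 33 = (-4 + 2*h) + 33 = 29 + 2*h)
1/O(-2) = 1/(29 + 2*(-2)) = 1/(29 - 4) = 1/25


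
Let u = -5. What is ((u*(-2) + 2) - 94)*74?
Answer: -6068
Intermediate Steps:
((u*(-2) + 2) - 94)*74 = ((-5*(-2) + 2) - 94)*74 = ((10 + 2) - 94)*74 = (12 - 94)*74 = -82*74 = -6068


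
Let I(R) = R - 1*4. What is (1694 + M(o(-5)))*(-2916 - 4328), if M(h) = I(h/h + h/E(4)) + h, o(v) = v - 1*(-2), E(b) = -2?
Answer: -12238738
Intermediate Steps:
I(R) = -4 + R (I(R) = R - 4 = -4 + R)
o(v) = 2 + v (o(v) = v + 2 = 2 + v)
M(h) = -3 + h/2 (M(h) = (-4 + (h/h + h/(-2))) + h = (-4 + (1 + h*(-1/2))) + h = (-4 + (1 - h/2)) + h = (-3 - h/2) + h = -3 + h/2)
(1694 + M(o(-5)))*(-2916 - 4328) = (1694 + (-3 + (2 - 5)/2))*(-2916 - 4328) = (1694 + (-3 + (1/2)*(-3)))*(-7244) = (1694 + (-3 - 3/2))*(-7244) = (1694 - 9/2)*(-7244) = (3379/2)*(-7244) = -12238738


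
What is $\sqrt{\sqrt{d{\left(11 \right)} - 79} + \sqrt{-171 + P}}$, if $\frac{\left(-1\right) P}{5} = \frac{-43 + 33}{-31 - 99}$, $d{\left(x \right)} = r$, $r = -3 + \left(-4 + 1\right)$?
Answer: $\frac{\sqrt{13} \sqrt{i} \sqrt{2 \sqrt{7241} + 13 \sqrt{85}}}{13} \approx 3.34 + 3.34 i$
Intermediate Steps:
$r = -6$ ($r = -3 - 3 = -6$)
$d{\left(x \right)} = -6$
$P = - \frac{5}{13}$ ($P = - 5 \frac{-43 + 33}{-31 - 99} = - 5 \left(- \frac{10}{-130}\right) = - 5 \left(\left(-10\right) \left(- \frac{1}{130}\right)\right) = \left(-5\right) \frac{1}{13} = - \frac{5}{13} \approx -0.38462$)
$\sqrt{\sqrt{d{\left(11 \right)} - 79} + \sqrt{-171 + P}} = \sqrt{\sqrt{-6 - 79} + \sqrt{-171 - \frac{5}{13}}} = \sqrt{\sqrt{-85} + \sqrt{- \frac{2228}{13}}} = \sqrt{i \sqrt{85} + \frac{2 i \sqrt{7241}}{13}}$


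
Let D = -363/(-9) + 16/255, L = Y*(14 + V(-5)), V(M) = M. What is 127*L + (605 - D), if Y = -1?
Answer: -147491/255 ≈ -578.40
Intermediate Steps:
L = -9 (L = -(14 - 5) = -1*9 = -9)
D = 10301/255 (D = -363*(-1/9) + 16*(1/255) = 121/3 + 16/255 = 10301/255 ≈ 40.396)
127*L + (605 - D) = 127*(-9) + (605 - 1*10301/255) = -1143 + (605 - 10301/255) = -1143 + 143974/255 = -147491/255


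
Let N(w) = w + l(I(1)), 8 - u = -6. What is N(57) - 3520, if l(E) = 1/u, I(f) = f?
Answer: -48481/14 ≈ -3462.9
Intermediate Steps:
u = 14 (u = 8 - 1*(-6) = 8 + 6 = 14)
l(E) = 1/14
N(w) = 1/14 + w (N(w) = w + 1/14 = 1/14 + w)
N(57) - 3520 = (1/14 + 57) - 3520 = 799/14 - 3520 = -48481/14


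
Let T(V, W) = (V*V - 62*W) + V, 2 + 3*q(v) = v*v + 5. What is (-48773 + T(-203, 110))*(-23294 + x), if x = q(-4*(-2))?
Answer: 1018391405/3 ≈ 3.3946e+8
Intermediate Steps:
q(v) = 1 + v²/3 (q(v) = -⅔ + (v*v + 5)/3 = -⅔ + (v² + 5)/3 = -⅔ + (5 + v²)/3 = -⅔ + (5/3 + v²/3) = 1 + v²/3)
x = 67/3 (x = 1 + (-4*(-2))²/3 = 1 + (⅓)*8² = 1 + (⅓)*64 = 1 + 64/3 = 67/3 ≈ 22.333)
T(V, W) = V + V² - 62*W (T(V, W) = (V² - 62*W) + V = V + V² - 62*W)
(-48773 + T(-203, 110))*(-23294 + x) = (-48773 + (-203 + (-203)² - 62*110))*(-23294 + 67/3) = (-48773 + (-203 + 41209 - 6820))*(-69815/3) = (-48773 + 34186)*(-69815/3) = -14587*(-69815/3) = 1018391405/3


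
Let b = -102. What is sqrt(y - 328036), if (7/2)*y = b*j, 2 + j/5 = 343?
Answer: 2*I*sqrt(4627126)/7 ≈ 614.59*I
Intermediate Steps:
j = 1705 (j = -10 + 5*343 = -10 + 1715 = 1705)
y = -347820/7 (y = 2*(-102*1705)/7 = (2/7)*(-173910) = -347820/7 ≈ -49689.)
sqrt(y - 328036) = sqrt(-347820/7 - 328036) = sqrt(-2644072/7) = 2*I*sqrt(4627126)/7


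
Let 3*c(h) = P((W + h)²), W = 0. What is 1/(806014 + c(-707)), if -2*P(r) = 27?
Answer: 2/1612019 ≈ 1.2407e-6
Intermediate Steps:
P(r) = -27/2 (P(r) = -½*27 = -27/2)
c(h) = -9/2 (c(h) = (⅓)*(-27/2) = -9/2)
1/(806014 + c(-707)) = 1/(806014 - 9/2) = 1/(1612019/2) = 2/1612019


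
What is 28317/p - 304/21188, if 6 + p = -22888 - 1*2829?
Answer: -151950097/136254731 ≈ -1.1152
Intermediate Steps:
p = -25723 (p = -6 + (-22888 - 1*2829) = -6 + (-22888 - 2829) = -6 - 25717 = -25723)
28317/p - 304/21188 = 28317/(-25723) - 304/21188 = 28317*(-1/25723) - 304*1/21188 = -28317/25723 - 76/5297 = -151950097/136254731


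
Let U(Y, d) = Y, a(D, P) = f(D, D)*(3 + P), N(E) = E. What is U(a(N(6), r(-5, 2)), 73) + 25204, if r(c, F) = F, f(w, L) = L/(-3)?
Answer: 25194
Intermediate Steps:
f(w, L) = -L/3 (f(w, L) = L*(-⅓) = -L/3)
a(D, P) = -D*(3 + P)/3 (a(D, P) = (-D/3)*(3 + P) = -D*(3 + P)/3)
U(a(N(6), r(-5, 2)), 73) + 25204 = -⅓*6*(3 + 2) + 25204 = -⅓*6*5 + 25204 = -10 + 25204 = 25194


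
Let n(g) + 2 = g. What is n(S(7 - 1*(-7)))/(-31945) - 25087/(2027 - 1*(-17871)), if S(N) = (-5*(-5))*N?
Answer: -808328719/635641610 ≈ -1.2717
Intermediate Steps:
S(N) = 25*N
n(g) = -2 + g
n(S(7 - 1*(-7)))/(-31945) - 25087/(2027 - 1*(-17871)) = (-2 + 25*(7 - 1*(-7)))/(-31945) - 25087/(2027 - 1*(-17871)) = (-2 + 25*(7 + 7))*(-1/31945) - 25087/(2027 + 17871) = (-2 + 25*14)*(-1/31945) - 25087/19898 = (-2 + 350)*(-1/31945) - 25087*1/19898 = 348*(-1/31945) - 25087/19898 = -348/31945 - 25087/19898 = -808328719/635641610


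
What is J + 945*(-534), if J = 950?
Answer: -503680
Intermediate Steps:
J + 945*(-534) = 950 + 945*(-534) = 950 - 504630 = -503680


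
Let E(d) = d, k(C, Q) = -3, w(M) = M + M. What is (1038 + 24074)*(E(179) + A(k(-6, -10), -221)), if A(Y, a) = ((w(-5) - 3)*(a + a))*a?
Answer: -31884379944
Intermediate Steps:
w(M) = 2*M
A(Y, a) = -26*a**2 (A(Y, a) = ((2*(-5) - 3)*(a + a))*a = ((-10 - 3)*(2*a))*a = (-26*a)*a = -26*a**2)
(1038 + 24074)*(E(179) + A(k(-6, -10), -221)) = (1038 + 24074)*(179 - 26*(-221)**2) = 25112*(179 - 26*48841) = 25112*(179 - 1269866) = 25112*(-1269687) = -31884379944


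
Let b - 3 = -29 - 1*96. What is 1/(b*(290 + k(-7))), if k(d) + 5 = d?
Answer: -1/33916 ≈ -2.9485e-5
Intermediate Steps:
k(d) = -5 + d
b = -122 (b = 3 + (-29 - 1*96) = 3 + (-29 - 96) = 3 - 125 = -122)
1/(b*(290 + k(-7))) = 1/(-122*(290 + (-5 - 7))) = 1/(-122*(290 - 12)) = 1/(-122*278) = 1/(-33916) = -1/33916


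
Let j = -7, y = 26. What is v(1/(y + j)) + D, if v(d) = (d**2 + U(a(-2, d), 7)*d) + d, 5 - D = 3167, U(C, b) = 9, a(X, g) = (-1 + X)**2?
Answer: -1141291/361 ≈ -3161.5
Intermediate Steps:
D = -3162 (D = 5 - 1*3167 = 5 - 3167 = -3162)
v(d) = d**2 + 10*d (v(d) = (d**2 + 9*d) + d = d**2 + 10*d)
v(1/(y + j)) + D = (10 + 1/(26 - 7))/(26 - 7) - 3162 = (10 + 1/19)/19 - 3162 = (1/19)*(191/19) - 3162 = 191/361 - 3162 = -1141291/361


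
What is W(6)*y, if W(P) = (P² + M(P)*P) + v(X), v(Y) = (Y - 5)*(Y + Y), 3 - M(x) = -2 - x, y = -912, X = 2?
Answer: -82080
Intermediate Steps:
M(x) = 5 + x (M(x) = 3 - (-2 - x) = 3 + (2 + x) = 5 + x)
v(Y) = 2*Y*(-5 + Y) (v(Y) = (-5 + Y)*(2*Y) = 2*Y*(-5 + Y))
W(P) = -12 + P² + P*(5 + P) (W(P) = (P² + (5 + P)*P) + 2*2*(-5 + 2) = (P² + P*(5 + P)) + 2*2*(-3) = (P² + P*(5 + P)) - 12 = -12 + P² + P*(5 + P))
W(6)*y = (-12 + 6² + 6*(5 + 6))*(-912) = (-12 + 36 + 6*11)*(-912) = (-12 + 36 + 66)*(-912) = 90*(-912) = -82080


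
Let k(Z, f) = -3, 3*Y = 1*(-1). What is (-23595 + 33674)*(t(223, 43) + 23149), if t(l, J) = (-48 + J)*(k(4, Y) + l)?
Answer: 222231871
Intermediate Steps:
Y = -⅓ (Y = (1*(-1))/3 = (⅓)*(-1) = -⅓ ≈ -0.33333)
t(l, J) = (-48 + J)*(-3 + l)
(-23595 + 33674)*(t(223, 43) + 23149) = (-23595 + 33674)*((144 - 48*223 - 3*43 + 43*223) + 23149) = 10079*((144 - 10704 - 129 + 9589) + 23149) = 10079*(-1100 + 23149) = 10079*22049 = 222231871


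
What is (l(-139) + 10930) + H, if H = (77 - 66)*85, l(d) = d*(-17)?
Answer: 14228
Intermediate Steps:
l(d) = -17*d
H = 935 (H = 11*85 = 935)
(l(-139) + 10930) + H = (-17*(-139) + 10930) + 935 = (2363 + 10930) + 935 = 13293 + 935 = 14228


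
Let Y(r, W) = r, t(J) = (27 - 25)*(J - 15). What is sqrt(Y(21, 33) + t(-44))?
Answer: I*sqrt(97) ≈ 9.8489*I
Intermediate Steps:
t(J) = -30 + 2*J (t(J) = 2*(-15 + J) = -30 + 2*J)
sqrt(Y(21, 33) + t(-44)) = sqrt(21 + (-30 + 2*(-44))) = sqrt(21 + (-30 - 88)) = sqrt(21 - 118) = sqrt(-97) = I*sqrt(97)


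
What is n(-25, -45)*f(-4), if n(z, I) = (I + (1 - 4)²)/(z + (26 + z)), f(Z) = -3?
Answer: -9/2 ≈ -4.5000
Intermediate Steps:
n(z, I) = (9 + I)/(26 + 2*z) (n(z, I) = (I + (-3)²)/(26 + 2*z) = (I + 9)/(26 + 2*z) = (9 + I)/(26 + 2*z))
n(-25, -45)*f(-4) = ((9 - 45)/(2*(13 - 25)))*(-3) = ((½)*(-36)/(-12))*(-3) = ((½)*(-1/12)*(-36))*(-3) = (3/2)*(-3) = -9/2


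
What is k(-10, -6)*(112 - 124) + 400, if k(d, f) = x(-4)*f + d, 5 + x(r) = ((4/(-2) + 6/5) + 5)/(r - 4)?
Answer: 611/5 ≈ 122.20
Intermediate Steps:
x(r) = -5 + 21/(5*(-4 + r)) (x(r) = -5 + ((4/(-2) + 6/5) + 5)/(r - 4) = -5 + ((4*(-1/2) + 6*(1/5)) + 5)/(-4 + r) = -5 + ((-2 + 6/5) + 5)/(-4 + r) = -5 + (-4/5 + 5)/(-4 + r) = -5 + 21/(5*(-4 + r)))
k(d, f) = d - 221*f/40 (k(d, f) = ((121 - 25*(-4))/(5*(-4 - 4)))*f + d = ((1/5)*(121 + 100)/(-8))*f + d = ((1/5)*(-1/8)*221)*f + d = -221*f/40 + d = d - 221*f/40)
k(-10, -6)*(112 - 124) + 400 = (-10 - 221/40*(-6))*(112 - 124) + 400 = (-10 + 663/20)*(-12) + 400 = (463/20)*(-12) + 400 = -1389/5 + 400 = 611/5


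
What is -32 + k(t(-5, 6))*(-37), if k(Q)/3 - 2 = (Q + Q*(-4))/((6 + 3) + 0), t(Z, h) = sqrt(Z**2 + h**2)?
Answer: -254 + 37*sqrt(61) ≈ 34.979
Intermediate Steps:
k(Q) = 6 - Q (k(Q) = 6 + 3*((Q + Q*(-4))/((6 + 3) + 0)) = 6 + 3*((Q - 4*Q)/(9 + 0)) = 6 + 3*(-3*Q/9) = 6 + 3*(-3*Q*(1/9)) = 6 + 3*(-Q/3) = 6 - Q)
-32 + k(t(-5, 6))*(-37) = -32 + (6 - sqrt((-5)**2 + 6**2))*(-37) = -32 + (6 - sqrt(25 + 36))*(-37) = -32 + (6 - sqrt(61))*(-37) = -32 + (-222 + 37*sqrt(61)) = -254 + 37*sqrt(61)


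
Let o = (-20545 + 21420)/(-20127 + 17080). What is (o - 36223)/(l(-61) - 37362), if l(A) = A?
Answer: 110372356/114027881 ≈ 0.96794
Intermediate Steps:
o = -875/3047 (o = 875/(-3047) = 875*(-1/3047) = -875/3047 ≈ -0.28717)
(o - 36223)/(l(-61) - 37362) = (-875/3047 - 36223)/(-61 - 37362) = -110372356/3047/(-37423) = -110372356/3047*(-1/37423) = 110372356/114027881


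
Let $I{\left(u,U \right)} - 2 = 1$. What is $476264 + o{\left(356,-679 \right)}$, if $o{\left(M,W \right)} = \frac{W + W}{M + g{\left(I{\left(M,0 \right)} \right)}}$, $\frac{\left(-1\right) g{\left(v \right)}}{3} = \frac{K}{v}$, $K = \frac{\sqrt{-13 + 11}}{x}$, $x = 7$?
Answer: $\frac{1478803592236}{3105033} - \frac{4753 i \sqrt{2}}{3105033} \approx 4.7626 \cdot 10^{5} - 0.0021648 i$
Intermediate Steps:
$I{\left(u,U \right)} = 3$ ($I{\left(u,U \right)} = 2 + 1 = 3$)
$K = \frac{i \sqrt{2}}{7}$ ($K = \frac{\sqrt{-13 + 11}}{7} = \sqrt{-2} \cdot \frac{1}{7} = i \sqrt{2} \cdot \frac{1}{7} = \frac{i \sqrt{2}}{7} \approx 0.20203 i$)
$g{\left(v \right)} = - \frac{3 i \sqrt{2}}{7 v}$ ($g{\left(v \right)} = - 3 \frac{\frac{1}{7} i \sqrt{2}}{v} = - 3 \frac{i \sqrt{2}}{7 v} = - \frac{3 i \sqrt{2}}{7 v}$)
$o{\left(M,W \right)} = \frac{2 W}{M - \frac{i \sqrt{2}}{7}}$ ($o{\left(M,W \right)} = \frac{W + W}{M - \frac{3 i \sqrt{2}}{7 \cdot 3}} = \frac{2 W}{M - \frac{3}{7} i \sqrt{2} \cdot \frac{1}{3}} = \frac{2 W}{M - \frac{i \sqrt{2}}{7}}$)
$476264 + o{\left(356,-679 \right)} = 476264 + 14 \left(-679\right) \frac{1}{7 \cdot 356 - i \sqrt{2}} = 476264 + 14 \left(-679\right) \frac{1}{2492 - i \sqrt{2}} = 476264 - \frac{9506}{2492 - i \sqrt{2}}$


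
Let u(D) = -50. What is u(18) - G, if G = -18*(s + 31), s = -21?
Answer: 130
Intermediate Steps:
G = -180 (G = -18*(-21 + 31) = -18*10 = -180)
u(18) - G = -50 - 1*(-180) = -50 + 180 = 130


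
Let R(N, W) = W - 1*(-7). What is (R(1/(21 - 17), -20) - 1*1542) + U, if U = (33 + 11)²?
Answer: 381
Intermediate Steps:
U = 1936 (U = 44² = 1936)
R(N, W) = 7 + W (R(N, W) = W + 7 = 7 + W)
(R(1/(21 - 17), -20) - 1*1542) + U = ((7 - 20) - 1*1542) + 1936 = (-13 - 1542) + 1936 = -1555 + 1936 = 381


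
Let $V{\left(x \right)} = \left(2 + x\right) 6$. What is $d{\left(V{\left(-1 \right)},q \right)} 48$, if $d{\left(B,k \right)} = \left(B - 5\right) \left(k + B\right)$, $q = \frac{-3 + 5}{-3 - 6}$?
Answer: $\frac{832}{3} \approx 277.33$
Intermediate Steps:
$q = - \frac{2}{9}$ ($q = \frac{2}{-9} = 2 \left(- \frac{1}{9}\right) = - \frac{2}{9} \approx -0.22222$)
$V{\left(x \right)} = 12 + 6 x$
$d{\left(B,k \right)} = \left(-5 + B\right) \left(B + k\right)$
$d{\left(V{\left(-1 \right)},q \right)} 48 = \left(\left(12 + 6 \left(-1\right)\right)^{2} - 5 \left(12 + 6 \left(-1\right)\right) - - \frac{10}{9} + \left(12 + 6 \left(-1\right)\right) \left(- \frac{2}{9}\right)\right) 48 = \left(\left(12 - 6\right)^{2} - 5 \left(12 - 6\right) + \frac{10}{9} + \left(12 - 6\right) \left(- \frac{2}{9}\right)\right) 48 = \left(6^{2} - 30 + \frac{10}{9} + 6 \left(- \frac{2}{9}\right)\right) 48 = \left(36 - 30 + \frac{10}{9} - \frac{4}{3}\right) 48 = \frac{52}{9} \cdot 48 = \frac{832}{3}$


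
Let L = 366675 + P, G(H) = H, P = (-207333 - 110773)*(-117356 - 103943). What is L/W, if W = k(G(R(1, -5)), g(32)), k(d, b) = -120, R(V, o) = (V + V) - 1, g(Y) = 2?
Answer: -70396906369/120 ≈ -5.8664e+8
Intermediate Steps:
P = 70396539694 (P = -318106*(-221299) = 70396539694)
R(V, o) = -1 + 2*V (R(V, o) = 2*V - 1 = -1 + 2*V)
L = 70396906369 (L = 366675 + 70396539694 = 70396906369)
W = -120
L/W = 70396906369/(-120) = 70396906369*(-1/120) = -70396906369/120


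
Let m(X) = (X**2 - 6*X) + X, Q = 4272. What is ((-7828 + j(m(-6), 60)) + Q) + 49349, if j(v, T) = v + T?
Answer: 45919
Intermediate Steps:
m(X) = X**2 - 5*X
j(v, T) = T + v
((-7828 + j(m(-6), 60)) + Q) + 49349 = ((-7828 + (60 - 6*(-5 - 6))) + 4272) + 49349 = ((-7828 + (60 - 6*(-11))) + 4272) + 49349 = ((-7828 + (60 + 66)) + 4272) + 49349 = ((-7828 + 126) + 4272) + 49349 = (-7702 + 4272) + 49349 = -3430 + 49349 = 45919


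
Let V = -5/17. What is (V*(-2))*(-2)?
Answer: -20/17 ≈ -1.1765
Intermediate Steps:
V = -5/17 (V = -5*1/17 = -5/17 ≈ -0.29412)
(V*(-2))*(-2) = -5/17*(-2)*(-2) = (10/17)*(-2) = -20/17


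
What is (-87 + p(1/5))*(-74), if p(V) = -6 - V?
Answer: 34484/5 ≈ 6896.8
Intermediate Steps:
(-87 + p(1/5))*(-74) = (-87 + (-6 - 1/5))*(-74) = (-87 + (-6 - 1*⅕))*(-74) = (-87 + (-6 - ⅕))*(-74) = (-87 - 31/5)*(-74) = -466/5*(-74) = 34484/5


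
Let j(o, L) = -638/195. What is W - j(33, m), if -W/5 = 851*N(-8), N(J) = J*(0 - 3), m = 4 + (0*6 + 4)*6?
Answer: -19912762/195 ≈ -1.0212e+5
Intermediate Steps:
m = 28 (m = 4 + (0 + 4)*6 = 4 + 4*6 = 4 + 24 = 28)
N(J) = -3*J (N(J) = J*(-3) = -3*J)
j(o, L) = -638/195 (j(o, L) = -638*1/195 = -638/195)
W = -102120 (W = -4255*(-3*(-8)) = -4255*24 = -5*20424 = -102120)
W - j(33, m) = -102120 - 1*(-638/195) = -102120 + 638/195 = -19912762/195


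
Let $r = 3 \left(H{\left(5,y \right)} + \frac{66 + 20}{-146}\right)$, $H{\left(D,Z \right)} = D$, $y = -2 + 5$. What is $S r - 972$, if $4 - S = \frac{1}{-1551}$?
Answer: $- \frac{475154}{517} \approx -919.06$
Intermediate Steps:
$y = 3$
$S = \frac{6205}{1551}$ ($S = 4 - \frac{1}{-1551} = 4 - - \frac{1}{1551} = 4 + \frac{1}{1551} = \frac{6205}{1551} \approx 4.0006$)
$r = \frac{966}{73}$ ($r = 3 \left(5 + \frac{66 + 20}{-146}\right) = 3 \left(5 + 86 \left(- \frac{1}{146}\right)\right) = 3 \left(5 - \frac{43}{73}\right) = 3 \cdot \frac{322}{73} = \frac{966}{73} \approx 13.233$)
$S r - 972 = \frac{6205}{1551} \cdot \frac{966}{73} - 972 = \frac{27370}{517} - 972 = - \frac{475154}{517}$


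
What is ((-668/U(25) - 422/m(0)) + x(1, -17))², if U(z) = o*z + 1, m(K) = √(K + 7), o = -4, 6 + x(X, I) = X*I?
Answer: 1763523451/68607 + 1357996*√7/693 ≈ 30889.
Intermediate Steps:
x(X, I) = -6 + I*X (x(X, I) = -6 + X*I = -6 + I*X)
m(K) = √(7 + K)
U(z) = 1 - 4*z (U(z) = -4*z + 1 = 1 - 4*z)
((-668/U(25) - 422/m(0)) + x(1, -17))² = ((-668/(1 - 4*25) - 422/√(7 + 0)) + (-6 - 17*1))² = ((-668/(1 - 100) - 422*√7/7) + (-6 - 17))² = ((-668/(-99) - 422*√7/7) - 23)² = ((-668*(-1/99) - 422*√7/7) - 23)² = ((668/99 - 422*√7/7) - 23)² = (-1609/99 - 422*√7/7)²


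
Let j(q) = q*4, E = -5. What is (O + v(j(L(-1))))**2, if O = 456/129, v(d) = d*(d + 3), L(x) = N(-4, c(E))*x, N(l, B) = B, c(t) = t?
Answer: 397284624/1849 ≈ 2.1486e+5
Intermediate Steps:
L(x) = -5*x
j(q) = 4*q
v(d) = d*(3 + d)
O = 152/43 (O = 456*(1/129) = 152/43 ≈ 3.5349)
(O + v(j(L(-1))))**2 = (152/43 + (4*(-5*(-1)))*(3 + 4*(-5*(-1))))**2 = (152/43 + (4*5)*(3 + 4*5))**2 = (152/43 + 20*(3 + 20))**2 = (152/43 + 20*23)**2 = (152/43 + 460)**2 = (19932/43)**2 = 397284624/1849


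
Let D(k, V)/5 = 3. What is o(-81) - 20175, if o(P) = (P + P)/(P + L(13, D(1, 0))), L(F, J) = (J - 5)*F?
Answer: -988737/49 ≈ -20178.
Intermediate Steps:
D(k, V) = 15 (D(k, V) = 5*3 = 15)
L(F, J) = F*(-5 + J) (L(F, J) = (-5 + J)*F = F*(-5 + J))
o(P) = 2*P/(130 + P) (o(P) = (P + P)/(P + 13*(-5 + 15)) = (2*P)/(P + 13*10) = (2*P)/(P + 130) = (2*P)/(130 + P) = 2*P/(130 + P))
o(-81) - 20175 = 2*(-81)/(130 - 81) - 20175 = 2*(-81)/49 - 20175 = 2*(-81)*(1/49) - 20175 = -162/49 - 20175 = -988737/49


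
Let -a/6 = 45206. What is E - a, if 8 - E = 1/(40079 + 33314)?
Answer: 19907410891/73393 ≈ 2.7124e+5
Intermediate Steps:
E = 587143/73393 (E = 8 - 1/(40079 + 33314) = 8 - 1/73393 = 587143/73393 ≈ 8.0000)
a = -271236 (a = -6*45206 = -271236)
E - a = 587143/73393 - 1*(-271236) = 587143/73393 + 271236 = 19907410891/73393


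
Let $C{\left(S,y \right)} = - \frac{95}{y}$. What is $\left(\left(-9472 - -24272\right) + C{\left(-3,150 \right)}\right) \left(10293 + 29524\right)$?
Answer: $\frac{17677991477}{30} \approx 5.8927 \cdot 10^{8}$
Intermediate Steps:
$\left(\left(-9472 - -24272\right) + C{\left(-3,150 \right)}\right) \left(10293 + 29524\right) = \left(\left(-9472 - -24272\right) - \frac{95}{150}\right) \left(10293 + 29524\right) = \left(\left(-9472 + 24272\right) - \frac{19}{30}\right) 39817 = \left(14800 - \frac{19}{30}\right) 39817 = \frac{443981}{30} \cdot 39817 = \frac{17677991477}{30}$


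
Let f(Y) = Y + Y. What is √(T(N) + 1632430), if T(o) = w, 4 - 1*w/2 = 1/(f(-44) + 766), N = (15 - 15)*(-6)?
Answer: √187601407059/339 ≈ 1277.7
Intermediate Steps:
f(Y) = 2*Y
N = 0 (N = 0*(-6) = 0)
w = 2711/339 (w = 8 - 2/(2*(-44) + 766) = 8 - 2/(-88 + 766) = 8 - 2/678 = 8 - 2*1/678 = 8 - 1/339 = 2711/339 ≈ 7.9970)
T(o) = 2711/339
√(T(N) + 1632430) = √(2711/339 + 1632430) = √(553396481/339) = √187601407059/339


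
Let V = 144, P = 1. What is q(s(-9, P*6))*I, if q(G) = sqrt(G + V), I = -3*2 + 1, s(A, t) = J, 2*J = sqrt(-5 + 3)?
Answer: -5*sqrt(576 + 2*I*sqrt(2))/2 ≈ -60.0 - 0.14731*I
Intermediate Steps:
J = I*sqrt(2)/2 (J = sqrt(-5 + 3)/2 = sqrt(-2)/2 = (I*sqrt(2))/2 = I*sqrt(2)/2 ≈ 0.70711*I)
s(A, t) = I*sqrt(2)/2
I = -5 (I = -6 + 1 = -5)
q(G) = sqrt(144 + G) (q(G) = sqrt(G + 144) = sqrt(144 + G))
q(s(-9, P*6))*I = sqrt(144 + I*sqrt(2)/2)*(-5) = -5*sqrt(144 + I*sqrt(2)/2)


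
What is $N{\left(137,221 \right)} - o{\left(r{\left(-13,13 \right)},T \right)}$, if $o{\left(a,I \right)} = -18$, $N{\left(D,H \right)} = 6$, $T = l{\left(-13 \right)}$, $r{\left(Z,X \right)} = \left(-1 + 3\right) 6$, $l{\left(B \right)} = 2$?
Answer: $24$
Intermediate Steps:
$r{\left(Z,X \right)} = 12$ ($r{\left(Z,X \right)} = 2 \cdot 6 = 12$)
$T = 2$
$N{\left(137,221 \right)} - o{\left(r{\left(-13,13 \right)},T \right)} = 6 - -18 = 6 + 18 = 24$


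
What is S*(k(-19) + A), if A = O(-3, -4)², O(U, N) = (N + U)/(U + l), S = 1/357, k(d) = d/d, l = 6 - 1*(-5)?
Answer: 113/22848 ≈ 0.0049457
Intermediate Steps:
l = 11 (l = 6 + 5 = 11)
k(d) = 1
S = 1/357 ≈ 0.0028011
O(U, N) = (N + U)/(11 + U) (O(U, N) = (N + U)/(U + 11) = (N + U)/(11 + U))
A = 49/64 (A = ((-4 - 3)/(11 - 3))² = (-7/8)² = 49/64 ≈ 0.76563)
S*(k(-19) + A) = (1 + 49/64)/357 = (1/357)*(113/64) = 113/22848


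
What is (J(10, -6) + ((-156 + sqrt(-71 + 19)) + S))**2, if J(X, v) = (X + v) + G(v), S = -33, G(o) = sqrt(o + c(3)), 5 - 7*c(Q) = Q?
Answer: (-1295 + 2*I*sqrt(70) + 14*I*sqrt(13))**2/49 ≈ 34133.0 - 3552.6*I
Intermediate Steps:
c(Q) = 5/7 - Q/7
G(o) = sqrt(2/7 + o) (G(o) = sqrt(o + (5/7 - 1/7*3)) = sqrt(o + (5/7 - 3/7)) = sqrt(o + 2/7) = sqrt(2/7 + o))
J(X, v) = X + v + sqrt(14 + 49*v)/7 (J(X, v) = (X + v) + sqrt(14 + 49*v)/7 = X + v + sqrt(14 + 49*v)/7)
(J(10, -6) + ((-156 + sqrt(-71 + 19)) + S))**2 = ((10 - 6 + sqrt(14 + 49*(-6))/7) + ((-156 + sqrt(-71 + 19)) - 33))**2 = ((10 - 6 + sqrt(14 - 294)/7) + ((-156 + sqrt(-52)) - 33))**2 = ((10 - 6 + sqrt(-280)/7) + ((-156 + 2*I*sqrt(13)) - 33))**2 = ((10 - 6 + (2*I*sqrt(70))/7) + (-189 + 2*I*sqrt(13)))**2 = ((10 - 6 + 2*I*sqrt(70)/7) + (-189 + 2*I*sqrt(13)))**2 = ((4 + 2*I*sqrt(70)/7) + (-189 + 2*I*sqrt(13)))**2 = (-185 + 2*I*sqrt(13) + 2*I*sqrt(70)/7)**2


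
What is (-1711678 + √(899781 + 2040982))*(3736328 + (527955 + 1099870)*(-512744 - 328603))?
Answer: 2344249049091313066 - 1369561943947*√2940763 ≈ 2.3419e+18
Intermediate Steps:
(-1711678 + √(899781 + 2040982))*(3736328 + (527955 + 1099870)*(-512744 - 328603)) = (-1711678 + √2940763)*(3736328 + 1627825*(-841347)) = (-1711678 + √2940763)*(3736328 - 1369565680275) = (-1711678 + √2940763)*(-1369561943947) = 2344249049091313066 - 1369561943947*√2940763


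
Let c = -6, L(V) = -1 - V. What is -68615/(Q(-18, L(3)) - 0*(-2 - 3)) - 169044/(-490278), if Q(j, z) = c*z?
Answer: -5606061319/1961112 ≈ -2858.6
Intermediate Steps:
Q(j, z) = -6*z
-68615/(Q(-18, L(3)) - 0*(-2 - 3)) - 169044/(-490278) = -68615/(-6*(-1 - 1*3) - 0*(-2 - 3)) - 169044/(-490278) = -68615/(-6*(-1 - 3) - 0*(-5)) - 169044*(-1/490278) = -68615/(-6*(-4) - 64*0) + 28174/81713 = -68615/(24 + 0) + 28174/81713 = -68615/24 + 28174/81713 = -5606061319/1961112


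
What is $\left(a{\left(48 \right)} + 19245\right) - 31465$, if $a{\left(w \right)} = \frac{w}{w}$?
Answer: $-12219$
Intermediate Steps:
$a{\left(w \right)} = 1$
$\left(a{\left(48 \right)} + 19245\right) - 31465 = \left(1 + 19245\right) - 31465 = 19246 - 31465 = -12219$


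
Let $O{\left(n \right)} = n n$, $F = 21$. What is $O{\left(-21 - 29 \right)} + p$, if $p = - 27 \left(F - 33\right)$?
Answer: $2824$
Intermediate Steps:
$p = 324$ ($p = - 27 \left(21 - 33\right) = \left(-27\right) \left(-12\right) = 324$)
$O{\left(n \right)} = n^{2}$
$O{\left(-21 - 29 \right)} + p = \left(-21 - 29\right)^{2} + 324 = \left(-50\right)^{2} + 324 = 2500 + 324 = 2824$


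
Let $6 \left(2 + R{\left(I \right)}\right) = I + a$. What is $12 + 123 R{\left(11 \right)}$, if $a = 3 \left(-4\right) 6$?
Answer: $- \frac{2969}{2} \approx -1484.5$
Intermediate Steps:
$a = -72$ ($a = \left(-12\right) 6 = -72$)
$R{\left(I \right)} = -14 + \frac{I}{6}$ ($R{\left(I \right)} = -2 + \frac{I - 72}{6} = -2 + \frac{-72 + I}{6} = -2 + \left(-12 + \frac{I}{6}\right) = -14 + \frac{I}{6}$)
$12 + 123 R{\left(11 \right)} = 12 + 123 \left(-14 + \frac{1}{6} \cdot 11\right) = 12 + 123 \left(-14 + \frac{11}{6}\right) = 12 + 123 \left(- \frac{73}{6}\right) = 12 - \frac{2993}{2} = - \frac{2969}{2}$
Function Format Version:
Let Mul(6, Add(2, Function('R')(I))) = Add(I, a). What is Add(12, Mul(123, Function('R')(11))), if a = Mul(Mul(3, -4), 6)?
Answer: Rational(-2969, 2) ≈ -1484.5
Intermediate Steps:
a = -72 (a = Mul(-12, 6) = -72)
Function('R')(I) = Add(-14, Mul(Rational(1, 6), I)) (Function('R')(I) = Add(-2, Mul(Rational(1, 6), Add(I, -72))) = Add(-2, Mul(Rational(1, 6), Add(-72, I))) = Add(-2, Add(-12, Mul(Rational(1, 6), I))) = Add(-14, Mul(Rational(1, 6), I)))
Add(12, Mul(123, Function('R')(11))) = Add(12, Mul(123, Add(-14, Mul(Rational(1, 6), 11)))) = Add(12, Mul(123, Add(-14, Rational(11, 6)))) = Add(12, Mul(123, Rational(-73, 6))) = Add(12, Rational(-2993, 2)) = Rational(-2969, 2)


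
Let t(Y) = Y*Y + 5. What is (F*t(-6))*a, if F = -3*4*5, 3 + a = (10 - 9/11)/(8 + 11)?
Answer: 1293960/209 ≈ 6191.2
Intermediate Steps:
t(Y) = 5 + Y² (t(Y) = Y² + 5 = 5 + Y²)
a = -526/209 (a = -3 + (10 - 9/11)/(8 + 11) = -3 + (10 - 9*1/11)/19 = -3 + (10 - 9/11)*(1/19) = -3 + (101/11)*(1/19) = -3 + 101/209 = -526/209 ≈ -2.5167)
F = -60 (F = -12*5 = -60)
(F*t(-6))*a = -60*(5 + (-6)²)*(-526/209) = -60*(5 + 36)*(-526/209) = -60*41*(-526/209) = -2460*(-526/209) = 1293960/209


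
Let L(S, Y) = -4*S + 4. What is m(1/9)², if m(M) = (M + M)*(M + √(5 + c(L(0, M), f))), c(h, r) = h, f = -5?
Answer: 3136/6561 ≈ 0.47798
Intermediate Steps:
L(S, Y) = 4 - 4*S
m(M) = 2*M*(3 + M) (m(M) = (M + M)*(M + √(5 + (4 - 4*0))) = (2*M)*(M + √(5 + (4 + 0))) = (2*M)*(M + √(5 + 4)) = (2*M)*(M + √9) = (2*M)*(M + 3) = (2*M)*(3 + M) = 2*M*(3 + M))
m(1/9)² = (2*(3 + 1/9)/9)² = (2*(⅑)*(3 + ⅑))² = (2*(⅑)*(28/9))² = (56/81)² = 3136/6561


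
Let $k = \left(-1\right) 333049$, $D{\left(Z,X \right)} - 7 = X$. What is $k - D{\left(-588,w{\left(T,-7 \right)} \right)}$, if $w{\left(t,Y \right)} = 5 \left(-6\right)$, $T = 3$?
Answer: $-333026$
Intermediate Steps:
$w{\left(t,Y \right)} = -30$
$D{\left(Z,X \right)} = 7 + X$
$k = -333049$
$k - D{\left(-588,w{\left(T,-7 \right)} \right)} = -333049 - \left(7 - 30\right) = -333049 - -23 = -333049 + 23 = -333026$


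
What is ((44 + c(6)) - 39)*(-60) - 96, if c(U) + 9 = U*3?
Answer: -936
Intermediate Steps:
c(U) = -9 + 3*U (c(U) = -9 + U*3 = -9 + 3*U)
((44 + c(6)) - 39)*(-60) - 96 = ((44 + (-9 + 3*6)) - 39)*(-60) - 96 = ((44 + (-9 + 18)) - 39)*(-60) - 96 = ((44 + 9) - 39)*(-60) - 96 = (53 - 39)*(-60) - 96 = 14*(-60) - 96 = -840 - 96 = -936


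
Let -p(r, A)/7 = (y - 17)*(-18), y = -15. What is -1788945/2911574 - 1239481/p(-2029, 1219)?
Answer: 1800813813427/5869733184 ≈ 306.80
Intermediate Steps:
p(r, A) = -4032 (p(r, A) = -7*(-15 - 17)*(-18) = -(-224)*(-18) = -7*576 = -4032)
-1788945/2911574 - 1239481/p(-2029, 1219) = -1788945/2911574 - 1239481/(-4032) = -1788945*1/2911574 - 1239481*(-1/4032) = -1788945/2911574 + 1239481/4032 = 1800813813427/5869733184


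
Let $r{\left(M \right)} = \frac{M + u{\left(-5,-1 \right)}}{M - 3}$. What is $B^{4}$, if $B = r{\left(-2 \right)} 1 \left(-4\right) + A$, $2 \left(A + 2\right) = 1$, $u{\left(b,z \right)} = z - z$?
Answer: $\frac{923521}{10000} \approx 92.352$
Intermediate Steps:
$u{\left(b,z \right)} = 0$
$A = - \frac{3}{2}$ ($A = -2 + \frac{1}{2} \cdot 1 = -2 + \frac{1}{2} = - \frac{3}{2} \approx -1.5$)
$r{\left(M \right)} = \frac{M}{-3 + M}$ ($r{\left(M \right)} = \frac{M + 0}{M - 3} = \frac{M}{-3 + M}$)
$B = - \frac{31}{10}$ ($B = - \frac{2}{-3 - 2} \cdot 1 \left(-4\right) - \frac{3}{2} = - \frac{2}{-5} \left(-4\right) - \frac{3}{2} = \left(-2\right) \left(- \frac{1}{5}\right) \left(-4\right) - \frac{3}{2} = \frac{2}{5} \left(-4\right) - \frac{3}{2} = - \frac{8}{5} - \frac{3}{2} = - \frac{31}{10} \approx -3.1$)
$B^{4} = \left(- \frac{31}{10}\right)^{4} = \frac{923521}{10000}$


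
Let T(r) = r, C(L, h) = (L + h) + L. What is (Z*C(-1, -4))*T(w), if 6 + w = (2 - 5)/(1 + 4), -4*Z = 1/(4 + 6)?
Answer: -99/100 ≈ -0.99000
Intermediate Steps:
C(L, h) = h + 2*L
Z = -1/40 (Z = -1/(4*(4 + 6)) = -¼/10 = -¼*⅒ = -1/40 ≈ -0.025000)
w = -33/5 (w = -6 + (2 - 5)/(1 + 4) = -6 - 3/5 = -6 - 3*⅕ = -6 - ⅗ = -33/5 ≈ -6.6000)
(Z*C(-1, -4))*T(w) = -(-4 + 2*(-1))/40*(-33/5) = -(-4 - 2)/40*(-33/5) = -1/40*(-6)*(-33/5) = (3/20)*(-33/5) = -99/100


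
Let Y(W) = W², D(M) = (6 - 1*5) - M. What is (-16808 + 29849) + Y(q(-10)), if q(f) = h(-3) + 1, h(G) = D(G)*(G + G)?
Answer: 13570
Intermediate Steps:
D(M) = 1 - M (D(M) = (6 - 5) - M = 1 - M)
h(G) = 2*G*(1 - G) (h(G) = (1 - G)*(G + G) = (1 - G)*(2*G) = 2*G*(1 - G))
q(f) = -23 (q(f) = 2*(-3)*(1 - 1*(-3)) + 1 = 2*(-3)*(1 + 3) + 1 = 2*(-3)*4 + 1 = -24 + 1 = -23)
(-16808 + 29849) + Y(q(-10)) = (-16808 + 29849) + (-23)² = 13041 + 529 = 13570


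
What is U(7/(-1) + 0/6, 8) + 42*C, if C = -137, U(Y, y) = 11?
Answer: -5743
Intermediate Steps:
U(7/(-1) + 0/6, 8) + 42*C = 11 + 42*(-137) = 11 - 5754 = -5743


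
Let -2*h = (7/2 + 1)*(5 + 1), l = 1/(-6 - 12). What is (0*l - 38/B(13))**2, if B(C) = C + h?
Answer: 5776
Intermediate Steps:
l = -1/18 (l = 1/(-18) = -1/18 ≈ -0.055556)
h = -27/2 (h = -(7/2 + 1)*(5 + 1)/2 = -(7*(1/2) + 1)*6/2 = -(7/2 + 1)*6/2 = -9*6/4 = -1/2*27 = -27/2 ≈ -13.500)
B(C) = -27/2 + C (B(C) = C - 27/2 = -27/2 + C)
(0*l - 38/B(13))**2 = (0*(-1/18) - 38/(-27/2 + 13))**2 = (0 - 38/(-1/2))**2 = (0 - 38*(-2))**2 = (0 + 76)**2 = 76**2 = 5776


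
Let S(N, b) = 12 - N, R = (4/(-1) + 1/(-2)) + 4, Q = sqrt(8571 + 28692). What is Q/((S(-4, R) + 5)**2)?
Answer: sqrt(37263)/441 ≈ 0.43772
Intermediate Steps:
Q = sqrt(37263) ≈ 193.04
R = -1/2 (R = (4*(-1) + 1*(-1/2)) + 4 = (-4 - 1/2) + 4 = -9/2 + 4 = -1/2 ≈ -0.50000)
Q/((S(-4, R) + 5)**2) = sqrt(37263)/(((12 - 1*(-4)) + 5)**2) = sqrt(37263)/(((12 + 4) + 5)**2) = sqrt(37263)/((16 + 5)**2) = sqrt(37263)/(21**2) = sqrt(37263)/441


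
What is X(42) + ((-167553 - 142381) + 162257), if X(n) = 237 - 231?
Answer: -147671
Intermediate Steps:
X(n) = 6
X(42) + ((-167553 - 142381) + 162257) = 6 + ((-167553 - 142381) + 162257) = 6 + (-309934 + 162257) = 6 - 147677 = -147671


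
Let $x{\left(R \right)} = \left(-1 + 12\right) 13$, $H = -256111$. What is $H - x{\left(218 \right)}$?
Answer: $-256254$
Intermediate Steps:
$x{\left(R \right)} = 143$ ($x{\left(R \right)} = 11 \cdot 13 = 143$)
$H - x{\left(218 \right)} = -256111 - 143 = -256254$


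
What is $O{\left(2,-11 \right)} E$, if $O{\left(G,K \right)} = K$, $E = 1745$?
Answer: $-19195$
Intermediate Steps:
$O{\left(2,-11 \right)} E = \left(-11\right) 1745 = -19195$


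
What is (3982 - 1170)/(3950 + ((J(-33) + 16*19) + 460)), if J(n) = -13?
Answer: 2812/4701 ≈ 0.59817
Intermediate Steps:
(3982 - 1170)/(3950 + ((J(-33) + 16*19) + 460)) = (3982 - 1170)/(3950 + ((-13 + 16*19) + 460)) = 2812/(3950 + ((-13 + 304) + 460)) = 2812/(3950 + (291 + 460)) = 2812/(3950 + 751) = 2812/4701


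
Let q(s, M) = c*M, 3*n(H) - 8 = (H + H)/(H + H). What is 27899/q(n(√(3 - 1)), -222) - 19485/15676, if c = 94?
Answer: -105494713/40890846 ≈ -2.5799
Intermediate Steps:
n(H) = 3 (n(H) = 8/3 + ((H + H)/(H + H))/3 = 8/3 + ((2*H)/((2*H)))/3 = 8/3 + ((2*H)*(1/(2*H)))/3 = 8/3 + (⅓)*1 = 8/3 + ⅓ = 3)
q(s, M) = 94*M
27899/q(n(√(3 - 1)), -222) - 19485/15676 = 27899/((94*(-222))) - 19485/15676 = 27899/(-20868) - 19485*1/15676 = 27899*(-1/20868) - 19485/15676 = -27899/20868 - 19485/15676 = -105494713/40890846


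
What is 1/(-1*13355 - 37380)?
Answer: -1/50735 ≈ -1.9710e-5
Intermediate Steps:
1/(-1*13355 - 37380) = 1/(-13355 - 37380) = 1/(-50735) = -1/50735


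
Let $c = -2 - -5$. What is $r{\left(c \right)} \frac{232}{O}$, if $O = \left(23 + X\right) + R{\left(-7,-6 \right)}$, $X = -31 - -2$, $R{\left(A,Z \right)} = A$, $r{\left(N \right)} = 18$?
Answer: $- \frac{4176}{13} \approx -321.23$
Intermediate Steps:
$c = 3$ ($c = -2 + 5 = 3$)
$X = -29$ ($X = -31 + 2 = -29$)
$O = -13$ ($O = \left(23 - 29\right) - 7 = -6 - 7 = -13$)
$r{\left(c \right)} \frac{232}{O} = 18 \frac{232}{-13} = 18 \cdot 232 \left(- \frac{1}{13}\right) = 18 \left(- \frac{232}{13}\right) = - \frac{4176}{13}$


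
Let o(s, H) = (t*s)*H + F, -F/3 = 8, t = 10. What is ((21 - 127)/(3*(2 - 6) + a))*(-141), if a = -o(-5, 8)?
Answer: 7473/206 ≈ 36.277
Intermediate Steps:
F = -24 (F = -3*8 = -24)
o(s, H) = -24 + 10*H*s (o(s, H) = (10*s)*H - 24 = 10*H*s - 24 = -24 + 10*H*s)
a = 424 (a = -(-24 + 10*8*(-5)) = -(-24 - 400) = -1*(-424) = 424)
((21 - 127)/(3*(2 - 6) + a))*(-141) = ((21 - 127)/(3*(2 - 6) + 424))*(-141) = -106/(3*(-4) + 424)*(-141) = -106/(-12 + 424)*(-141) = -106/412*(-141) = -106*1/412*(-141) = -53/206*(-141) = 7473/206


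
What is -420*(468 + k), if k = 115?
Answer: -244860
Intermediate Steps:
-420*(468 + k) = -420*(468 + 115) = -420*583 = -244860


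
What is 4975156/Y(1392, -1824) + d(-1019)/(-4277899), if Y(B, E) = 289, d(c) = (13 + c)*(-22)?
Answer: 21283208481096/1236312811 ≈ 17215.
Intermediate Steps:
d(c) = -286 - 22*c
4975156/Y(1392, -1824) + d(-1019)/(-4277899) = 4975156/289 + (-286 - 22*(-1019))/(-4277899) = 4975156*(1/289) + (-286 + 22418)*(-1/4277899) = 4975156/289 + 22132*(-1/4277899) = 4975156/289 - 22132/4277899 = 21283208481096/1236312811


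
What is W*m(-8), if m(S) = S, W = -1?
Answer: 8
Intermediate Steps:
W*m(-8) = -1*(-8) = 8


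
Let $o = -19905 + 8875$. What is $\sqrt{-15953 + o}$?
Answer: $11 i \sqrt{223} \approx 164.27 i$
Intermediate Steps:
$o = -11030$
$\sqrt{-15953 + o} = \sqrt{-15953 - 11030} = \sqrt{-26983} = 11 i \sqrt{223}$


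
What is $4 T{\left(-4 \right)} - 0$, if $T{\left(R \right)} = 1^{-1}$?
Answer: $4$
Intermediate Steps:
$T{\left(R \right)} = 1$
$4 T{\left(-4 \right)} - 0 = 4 \cdot 1 - 0 = 4 + 0 = 4$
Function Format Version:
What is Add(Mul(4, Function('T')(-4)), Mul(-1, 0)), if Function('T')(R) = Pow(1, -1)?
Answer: 4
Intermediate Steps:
Function('T')(R) = 1
Add(Mul(4, Function('T')(-4)), Mul(-1, 0)) = Add(Mul(4, 1), Mul(-1, 0)) = Add(4, 0) = 4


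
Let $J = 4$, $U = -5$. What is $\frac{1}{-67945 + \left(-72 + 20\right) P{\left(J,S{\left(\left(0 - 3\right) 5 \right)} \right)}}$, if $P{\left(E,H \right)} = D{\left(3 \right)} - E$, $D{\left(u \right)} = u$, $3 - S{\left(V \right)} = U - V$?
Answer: $- \frac{1}{67893} \approx -1.4729 \cdot 10^{-5}$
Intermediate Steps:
$S{\left(V \right)} = 8 + V$ ($S{\left(V \right)} = 3 - \left(-5 - V\right) = 3 + \left(5 + V\right) = 8 + V$)
$P{\left(E,H \right)} = 3 - E$
$\frac{1}{-67945 + \left(-72 + 20\right) P{\left(J,S{\left(\left(0 - 3\right) 5 \right)} \right)}} = \frac{1}{-67945 + \left(-72 + 20\right) \left(3 - 4\right)} = \frac{1}{-67945 - 52 \left(3 - 4\right)} = \frac{1}{-67945 - -52} = \frac{1}{-67945 + 52} = \frac{1}{-67893} = - \frac{1}{67893}$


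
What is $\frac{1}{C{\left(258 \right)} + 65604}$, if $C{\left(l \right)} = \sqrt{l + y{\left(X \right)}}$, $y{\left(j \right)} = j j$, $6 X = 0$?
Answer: $\frac{10934}{717314093} - \frac{\sqrt{258}}{4303884558} \approx 1.5239 \cdot 10^{-5}$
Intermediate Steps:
$X = 0$ ($X = \frac{1}{6} \cdot 0 = 0$)
$y{\left(j \right)} = j^{2}$
$C{\left(l \right)} = \sqrt{l}$ ($C{\left(l \right)} = \sqrt{l + 0^{2}} = \sqrt{l + 0} = \sqrt{l}$)
$\frac{1}{C{\left(258 \right)} + 65604} = \frac{1}{\sqrt{258} + 65604} = \frac{1}{65604 + \sqrt{258}}$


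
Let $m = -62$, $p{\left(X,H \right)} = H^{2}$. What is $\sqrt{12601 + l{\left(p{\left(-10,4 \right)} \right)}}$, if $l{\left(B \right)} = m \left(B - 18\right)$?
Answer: $5 \sqrt{509} \approx 112.81$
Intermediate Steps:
$l{\left(B \right)} = 1116 - 62 B$ ($l{\left(B \right)} = - 62 \left(B - 18\right) = - 62 \left(-18 + B\right) = 1116 - 62 B$)
$\sqrt{12601 + l{\left(p{\left(-10,4 \right)} \right)}} = \sqrt{12601 + \left(1116 - 62 \cdot 4^{2}\right)} = \sqrt{12601 + \left(1116 - 992\right)} = \sqrt{12601 + 124} = \sqrt{12725} = 5 \sqrt{509}$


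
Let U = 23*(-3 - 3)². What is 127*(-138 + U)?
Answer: 87630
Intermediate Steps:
U = 828 (U = 23*(-6)² = 23*36 = 828)
127*(-138 + U) = 127*(-138 + 828) = 127*690 = 87630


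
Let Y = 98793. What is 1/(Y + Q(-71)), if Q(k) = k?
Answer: 1/98722 ≈ 1.0129e-5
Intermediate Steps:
1/(Y + Q(-71)) = 1/(98793 - 71) = 1/98722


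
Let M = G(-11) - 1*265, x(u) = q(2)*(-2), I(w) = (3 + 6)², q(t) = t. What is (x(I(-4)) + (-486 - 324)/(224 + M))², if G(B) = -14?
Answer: 13924/121 ≈ 115.07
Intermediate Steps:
I(w) = 81 (I(w) = 9² = 81)
x(u) = -4 (x(u) = 2*(-2) = -4)
M = -279 (M = -14 - 1*265 = -14 - 265 = -279)
(x(I(-4)) + (-486 - 324)/(224 + M))² = (-4 + (-486 - 324)/(224 - 279))² = (-4 - 810/(-55))² = (-4 - 810*(-1/55))² = (-4 + 162/11)² = (118/11)² = 13924/121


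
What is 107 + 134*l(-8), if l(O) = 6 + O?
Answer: -161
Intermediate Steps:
107 + 134*l(-8) = 107 + 134*(6 - 8) = 107 + 134*(-2) = 107 - 268 = -161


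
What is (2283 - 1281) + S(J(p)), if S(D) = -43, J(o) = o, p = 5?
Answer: 959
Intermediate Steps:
(2283 - 1281) + S(J(p)) = (2283 - 1281) - 43 = 1002 - 43 = 959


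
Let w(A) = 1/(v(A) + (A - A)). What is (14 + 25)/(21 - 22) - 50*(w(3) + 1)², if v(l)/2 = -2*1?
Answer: -537/8 ≈ -67.125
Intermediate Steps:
v(l) = -4 (v(l) = 2*(-2*1) = 2*(-2) = -4)
w(A) = -¼ (w(A) = 1/(-4 + (A - A)) = 1/(-4 + 0) = 1/(-4) = -¼)
(14 + 25)/(21 - 22) - 50*(w(3) + 1)² = (14 + 25)/(21 - 22) - 50*(-¼ + 1)² = 39/(-1) - 50*(¾)² = 39*(-1) - 50*9/16 = -39 - 225/8 = -537/8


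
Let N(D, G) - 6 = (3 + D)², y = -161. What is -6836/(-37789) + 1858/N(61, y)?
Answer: 49126617/77505239 ≈ 0.63385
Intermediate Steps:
N(D, G) = 6 + (3 + D)²
-6836/(-37789) + 1858/N(61, y) = -6836/(-37789) + 1858/(6 + (3 + 61)²) = -6836*(-1/37789) + 1858/(6 + 64²) = 6836/37789 + 1858/(6 + 4096) = 6836/37789 + 1858/4102 = 6836/37789 + 1858*(1/4102) = 6836/37789 + 929/2051 = 49126617/77505239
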